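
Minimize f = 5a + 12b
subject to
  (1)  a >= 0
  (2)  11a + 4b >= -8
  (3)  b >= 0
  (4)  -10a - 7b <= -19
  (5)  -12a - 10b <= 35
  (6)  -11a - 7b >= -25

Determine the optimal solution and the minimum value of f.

a = 19/10, b = 0, minimum f = 19/2

Vertices and f = 5a + 12b:
  (0, 19/7) → f = 228/7
  (0, 25/7) → f = 300/7
  (19/10, 0) → f = 19/2
  (25/11, 0) → f = 125/11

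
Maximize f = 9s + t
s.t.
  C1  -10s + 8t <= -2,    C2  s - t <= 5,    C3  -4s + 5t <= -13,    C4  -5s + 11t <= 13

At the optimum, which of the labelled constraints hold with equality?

Feasible corners and f = 9s + t:
  (-19, -24) → f = -195
  (-47/9, -61/9) → f = -484/9
  (34/3, 19/3) → f = 325/3
  (208/19, 117/19) → f = 1989/19

The maximum is at (34/3, 19/3). Substituting into each constraint, equality holds for C2 and C4; the remaining constraints have slack.

C2 and C4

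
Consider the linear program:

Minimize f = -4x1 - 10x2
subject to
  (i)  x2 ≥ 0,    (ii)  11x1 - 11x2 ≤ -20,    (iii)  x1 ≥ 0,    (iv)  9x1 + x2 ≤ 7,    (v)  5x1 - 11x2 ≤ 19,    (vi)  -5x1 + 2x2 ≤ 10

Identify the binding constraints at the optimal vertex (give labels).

Corner points and f = -4x1 - 10x2:
  (0, 20/11) → f = -200/11
  (57/110, 257/110) → f = -1399/55
  (0, 5) → f = -50
  (4/23, 125/23) → f = -1266/23

The minimum is at (4/23, 125/23). Substituting into each constraint, equality holds for (iv) and (vi); the remaining constraints have slack.

(iv) and (vi)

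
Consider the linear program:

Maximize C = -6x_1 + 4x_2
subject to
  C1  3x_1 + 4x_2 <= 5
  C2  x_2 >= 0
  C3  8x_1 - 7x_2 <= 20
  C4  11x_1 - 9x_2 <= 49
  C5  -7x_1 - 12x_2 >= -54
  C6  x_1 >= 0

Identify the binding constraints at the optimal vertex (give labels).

C1 and C6

Extreme points and C = -6x_1 + 4x_2:
  (5/3, 0) → C = -10
  (0, 5/4) → C = 5
  (0, 0) → C = 0

The maximum is at (0, 5/4). Substituting into each constraint, equality holds for C1 and C6; the remaining constraints have slack.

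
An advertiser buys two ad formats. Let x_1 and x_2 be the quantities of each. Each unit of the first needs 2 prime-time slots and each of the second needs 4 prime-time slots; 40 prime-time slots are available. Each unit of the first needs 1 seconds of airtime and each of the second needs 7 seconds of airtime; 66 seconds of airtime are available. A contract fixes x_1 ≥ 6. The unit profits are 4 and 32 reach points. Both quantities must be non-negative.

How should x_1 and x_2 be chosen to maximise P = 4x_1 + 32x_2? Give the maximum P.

Feasible corners and P = 4x_1 + 32x_2:
  (20, 0) → P = 80
  (6, 0) → P = 24
  (6, 7) → P = 248

x_1 = 6, x_2 = 7, maximum P = 248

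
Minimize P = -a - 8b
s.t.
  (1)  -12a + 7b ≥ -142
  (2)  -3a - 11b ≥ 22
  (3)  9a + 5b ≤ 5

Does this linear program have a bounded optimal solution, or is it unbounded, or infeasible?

From the feasible point (745/123, -406/41), moving in the direction (-11, 3) keeps every constraint satisfied while P decreases without bound.

unbounded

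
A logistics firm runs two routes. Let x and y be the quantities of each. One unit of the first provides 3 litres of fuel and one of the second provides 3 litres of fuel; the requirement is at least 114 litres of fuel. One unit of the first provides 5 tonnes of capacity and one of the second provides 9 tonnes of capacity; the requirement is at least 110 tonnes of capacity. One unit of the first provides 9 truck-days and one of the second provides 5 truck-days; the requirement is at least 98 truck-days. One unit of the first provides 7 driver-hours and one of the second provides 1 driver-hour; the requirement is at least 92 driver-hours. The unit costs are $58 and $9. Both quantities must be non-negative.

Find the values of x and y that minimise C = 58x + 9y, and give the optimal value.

The feasible region is unbounded (it extends along (0, 1), (1, 0)), but C strictly increases along every unbounded feasible direction, so there is no improving ray and the minimum is attained at a vertex.

The optimum lies where 3x + 3y = 114 and 7x + y = 92.
Solving simultaneously gives x = 9, y = 29.

x = 9, y = 29, minimum C = 783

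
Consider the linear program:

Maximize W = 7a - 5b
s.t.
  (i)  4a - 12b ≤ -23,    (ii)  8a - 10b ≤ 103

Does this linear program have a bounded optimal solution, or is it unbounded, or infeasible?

unbounded

From the feasible point (733/28, 149/14), moving in the direction (10, 8) keeps every constraint satisfied while W increases without bound.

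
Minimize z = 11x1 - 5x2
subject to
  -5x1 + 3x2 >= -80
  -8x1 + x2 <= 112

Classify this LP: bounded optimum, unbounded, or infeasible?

From the feasible point (-416/19, -1200/19), moving in the direction (1, 8) keeps every constraint satisfied while z decreases without bound.

unbounded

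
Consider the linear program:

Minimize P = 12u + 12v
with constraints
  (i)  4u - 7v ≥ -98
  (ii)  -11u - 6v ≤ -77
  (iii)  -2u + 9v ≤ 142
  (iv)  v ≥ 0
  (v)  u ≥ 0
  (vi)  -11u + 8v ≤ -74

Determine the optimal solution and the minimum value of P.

u = 7, v = 0, minimum P = 84

Extreme points and P = 12u + 12v:
  (7, 0) → P = 84
  (530/77, 3/14) → P = 6558/77
  (1802/83, 1710/83) → P = 42144/83
The feasible region is unbounded (it extends along (9, 2), (1, 0)), but P strictly increases along every unbounded feasible direction, so there is no improving ray and the minimum is attained at a vertex.

At the optimal vertex, -11u - 6v = -77 and v = 0.
Solving simultaneously gives u = 7, v = 0.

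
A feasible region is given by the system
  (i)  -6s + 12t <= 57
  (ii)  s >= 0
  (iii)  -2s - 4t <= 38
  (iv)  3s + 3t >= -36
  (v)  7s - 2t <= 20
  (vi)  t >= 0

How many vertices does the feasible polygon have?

Intersecting each pair of boundary lines and keeping only the points that satisfy every inequality leaves:
  (0, 19/4)
  (59/12, 173/24)
  (0, 0)
  (20/7, 0)

4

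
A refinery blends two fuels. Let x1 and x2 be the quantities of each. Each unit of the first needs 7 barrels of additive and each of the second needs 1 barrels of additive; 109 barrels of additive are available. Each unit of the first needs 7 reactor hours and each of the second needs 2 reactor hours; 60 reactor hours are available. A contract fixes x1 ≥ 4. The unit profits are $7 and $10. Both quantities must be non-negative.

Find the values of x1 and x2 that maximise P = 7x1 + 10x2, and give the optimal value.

x1 = 4, x2 = 16, maximum P = 188

Vertices and P = 7x1 + 10x2:
  (60/7, 0) → P = 60
  (4, 0) → P = 28
  (4, 16) → P = 188

The binding constraints are 7x1 + 2x2 = 60 and x1 = 4.
Solving simultaneously gives x1 = 4, x2 = 16.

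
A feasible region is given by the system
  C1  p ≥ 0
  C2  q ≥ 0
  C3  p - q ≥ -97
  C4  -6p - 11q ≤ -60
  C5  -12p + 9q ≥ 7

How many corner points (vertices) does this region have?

4

Pairwise boundary intersections that survive every other constraint:
  (0, 97)
  (0, 60/11)
  (866/3, 1157/3)
  (463/186, 127/31)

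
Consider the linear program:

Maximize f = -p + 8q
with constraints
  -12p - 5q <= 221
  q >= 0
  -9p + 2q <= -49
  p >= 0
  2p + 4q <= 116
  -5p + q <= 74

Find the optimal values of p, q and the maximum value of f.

p = 107/10, q = 473/20, maximum f = 357/2

Extreme points and f = -p + 8q:
  (49/9, 0) → f = -49/9
  (58, 0) → f = -58
  (107/10, 473/20) → f = 357/2

The binding constraints are -9p + 2q = -49 and 2p + 4q = 116.
Solving simultaneously gives p = 107/10, q = 473/20.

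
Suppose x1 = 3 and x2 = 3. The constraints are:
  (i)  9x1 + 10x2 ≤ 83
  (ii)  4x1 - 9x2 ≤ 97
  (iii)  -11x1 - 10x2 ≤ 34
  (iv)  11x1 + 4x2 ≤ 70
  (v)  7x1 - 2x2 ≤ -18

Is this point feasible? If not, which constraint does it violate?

Constraint (v): 7x1 - 2x2 = 15, which is not ≤ -18. All other constraints are satisfied.

not feasible — violates (v)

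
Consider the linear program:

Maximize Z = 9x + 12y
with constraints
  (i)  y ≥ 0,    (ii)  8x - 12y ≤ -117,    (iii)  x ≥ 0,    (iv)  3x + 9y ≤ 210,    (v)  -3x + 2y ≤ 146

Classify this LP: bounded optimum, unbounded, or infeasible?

bounded optimum

Vertices and Z = 9x + 12y:
  (0, 39/4) → Z = 117
  (163/12, 677/36) → Z = 4175/12
  (0, 70/3) → Z = 280
The feasible region has finitely many vertices and no improving ray; the maximum is 4175/12 at (163/12, 677/36).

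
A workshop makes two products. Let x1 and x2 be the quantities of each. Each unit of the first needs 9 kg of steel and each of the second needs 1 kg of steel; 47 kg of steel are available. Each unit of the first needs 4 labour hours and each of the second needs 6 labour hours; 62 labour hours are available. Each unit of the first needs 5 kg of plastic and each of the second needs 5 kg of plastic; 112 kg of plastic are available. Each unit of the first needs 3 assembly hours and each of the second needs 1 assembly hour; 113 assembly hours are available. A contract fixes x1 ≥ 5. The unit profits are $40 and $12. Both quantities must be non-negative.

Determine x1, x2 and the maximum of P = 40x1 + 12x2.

x1 = 5, x2 = 2, maximum P = 224

Feasible corners and P = 40x1 + 12x2:
  (47/9, 0) → P = 1880/9
  (5, 0) → P = 200
  (5, 2) → P = 224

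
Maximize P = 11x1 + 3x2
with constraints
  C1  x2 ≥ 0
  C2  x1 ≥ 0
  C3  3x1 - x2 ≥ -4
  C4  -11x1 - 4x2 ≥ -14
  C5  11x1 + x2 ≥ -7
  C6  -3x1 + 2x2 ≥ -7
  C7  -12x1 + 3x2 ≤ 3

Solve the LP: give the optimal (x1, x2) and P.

Corner points and P = 11x1 + 3x2:
  (0, 0) → P = 0
  (14/11, 0) → P = 14
  (0, 1) → P = 3
  (10/27, 67/27) → P = 311/27

The optimum lies where x2 = 0 and -11x1 - 4x2 = -14.
Solving simultaneously gives x1 = 14/11, x2 = 0.

x1 = 14/11, x2 = 0, maximum P = 14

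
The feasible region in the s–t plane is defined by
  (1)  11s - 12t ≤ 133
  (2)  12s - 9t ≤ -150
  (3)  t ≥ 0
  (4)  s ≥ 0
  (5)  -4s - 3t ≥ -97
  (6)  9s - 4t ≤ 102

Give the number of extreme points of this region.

The feasible vertices (each the meet of two boundaries and inside every other half-plane) are:
  (0, 50/3)
  (47/8, 49/2)
  (0, 97/3)

3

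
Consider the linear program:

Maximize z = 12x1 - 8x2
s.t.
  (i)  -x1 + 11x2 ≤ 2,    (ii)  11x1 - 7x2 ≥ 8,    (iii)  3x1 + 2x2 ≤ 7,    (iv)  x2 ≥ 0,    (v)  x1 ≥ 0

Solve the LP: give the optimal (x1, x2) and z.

Corner points and z = 12x1 - 8x2:
  (17/19, 5/19) → z = 164/19
  (73/35, 13/35) → z = 772/35
  (8/11, 0) → z = 96/11
  (7/3, 0) → z = 28

The binding constraints are 3x1 + 2x2 = 7 and x2 = 0.
Solving simultaneously gives x1 = 7/3, x2 = 0.

x1 = 7/3, x2 = 0, maximum z = 28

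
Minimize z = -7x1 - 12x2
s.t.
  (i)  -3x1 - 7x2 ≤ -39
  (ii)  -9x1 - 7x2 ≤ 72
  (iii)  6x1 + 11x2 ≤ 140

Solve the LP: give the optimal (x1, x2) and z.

Vertices and z = -7x1 - 12x2:
  (-37/2, 27/2) → z = -65/2
  (551/9, -62/3) → z = -1625/9
  (-1772/57, 564/19) → z = -7900/57

x1 = 551/9, x2 = -62/3, minimum z = -1625/9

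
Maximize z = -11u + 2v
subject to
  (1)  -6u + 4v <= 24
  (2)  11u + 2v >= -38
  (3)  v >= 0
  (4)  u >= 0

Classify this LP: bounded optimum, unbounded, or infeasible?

bounded optimum

Corner points and z = -11u + 2v:
  (0, 6) → z = 12
  (0, 0) → z = 0
The feasible region has finitely many vertices and no improving ray; the maximum is 12 at (0, 6).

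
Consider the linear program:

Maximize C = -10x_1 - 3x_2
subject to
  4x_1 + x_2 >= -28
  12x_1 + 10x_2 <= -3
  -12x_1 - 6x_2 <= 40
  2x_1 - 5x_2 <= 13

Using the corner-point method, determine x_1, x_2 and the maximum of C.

Feasible corners and C = -10x_1 - 3x_2:
  (-191/24, 37/4) → C = 311/6
  (23/16, -81/40) → C = -83/10
  (-61/36, -59/18) → C = 241/9

At the optimal vertex, 12x_1 + 10x_2 = -3 and -12x_1 - 6x_2 = 40.
Solving simultaneously gives x_1 = -191/24, x_2 = 37/4.

x_1 = -191/24, x_2 = 37/4, maximum C = 311/6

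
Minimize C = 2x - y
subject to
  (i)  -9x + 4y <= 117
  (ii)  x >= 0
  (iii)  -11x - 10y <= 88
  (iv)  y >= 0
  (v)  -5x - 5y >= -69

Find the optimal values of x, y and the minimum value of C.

x = 0, y = 69/5, minimum C = -69/5

Vertices and C = 2x - y:
  (0, 0) → C = 0
  (0, 69/5) → C = -69/5
  (69/5, 0) → C = 138/5

The binding constraints are x = 0 and -5x - 5y = -69.
Solving simultaneously gives x = 0, y = 69/5.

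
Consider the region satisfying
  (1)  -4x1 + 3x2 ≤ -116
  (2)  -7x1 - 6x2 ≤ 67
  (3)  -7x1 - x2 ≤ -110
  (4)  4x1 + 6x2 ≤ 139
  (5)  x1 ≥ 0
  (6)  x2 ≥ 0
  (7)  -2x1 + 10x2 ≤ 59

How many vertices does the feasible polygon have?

Of the 21 pairwise boundary intersections, those satisfying every inequality are:
  (371/12, 23/9)
  (29, 0)
  (139/4, 0)

3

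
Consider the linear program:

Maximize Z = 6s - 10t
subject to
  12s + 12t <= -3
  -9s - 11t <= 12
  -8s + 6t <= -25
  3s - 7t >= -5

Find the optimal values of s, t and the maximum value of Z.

s = 37/8, t = -39/8, maximum Z = 153/2

Vertices and Z = 6s - 10t:
  (37/8, -39/8) → Z = 153/2
  (47/28, -27/14) → Z = 411/14
  (203/142, -321/142) → Z = 2214/71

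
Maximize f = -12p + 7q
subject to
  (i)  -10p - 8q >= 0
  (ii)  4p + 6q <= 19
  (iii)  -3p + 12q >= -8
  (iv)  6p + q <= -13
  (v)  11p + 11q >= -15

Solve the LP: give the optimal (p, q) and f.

p = -299/22, q = 269/22, maximum f = 5471/22

Corner points and f = -12p + 7q:
  (-38/7, 95/14) → f = 1577/14
  (-52/19, 65/19) → f = 1079/19
  (-299/22, 269/22) → f = 5471/22
  (-128/55, 53/55) → f = 1907/55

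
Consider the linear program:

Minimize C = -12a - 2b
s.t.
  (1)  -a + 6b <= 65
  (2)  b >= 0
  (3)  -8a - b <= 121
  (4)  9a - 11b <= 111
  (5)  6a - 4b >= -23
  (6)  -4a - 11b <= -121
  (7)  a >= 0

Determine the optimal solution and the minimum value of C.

a = 1381/43, b = 696/43, minimum C = -17964/43

Corner points and C = -12a - 2b:
  (1381/43, 696/43) → C = -17964/43
  (61/16, 367/32) → C = -1099/16
  (232/13, 645/143) → C = -31914/143
  (231/82, 409/41) → C = -2204/41

The binding constraints are -a + 6b = 65 and 9a - 11b = 111.
Solving simultaneously gives a = 1381/43, b = 696/43.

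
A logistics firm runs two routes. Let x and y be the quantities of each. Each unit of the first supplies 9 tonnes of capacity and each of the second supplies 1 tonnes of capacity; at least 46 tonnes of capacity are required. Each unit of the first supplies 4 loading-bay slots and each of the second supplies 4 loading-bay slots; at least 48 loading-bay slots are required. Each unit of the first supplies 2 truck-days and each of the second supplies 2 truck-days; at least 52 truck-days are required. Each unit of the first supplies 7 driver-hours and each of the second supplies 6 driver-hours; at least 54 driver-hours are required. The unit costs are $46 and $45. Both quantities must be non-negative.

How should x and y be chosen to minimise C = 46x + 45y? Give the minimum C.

Extreme points and C = 46x + 45y:
  (0, 46) → C = 2070
  (26, 0) → C = 1196
  (5/2, 47/2) → C = 2345/2
The feasible region is unbounded (it extends along (0, 1), (1, 0)), but C strictly increases along every unbounded feasible direction, so there is no improving ray and the minimum is attained at a vertex.

x = 5/2, y = 47/2, minimum C = 2345/2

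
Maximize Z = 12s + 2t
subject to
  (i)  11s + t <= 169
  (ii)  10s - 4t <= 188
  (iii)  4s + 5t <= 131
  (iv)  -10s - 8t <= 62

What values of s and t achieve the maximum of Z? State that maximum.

s = 14, t = 15, maximum Z = 198

Extreme points and Z = 12s + 2t:
  (16, -7) → Z = 178
  (14, 15) → Z = 198
  (157/15, -125/6) → Z = 1259/15
  (-679/9, 779/9) → Z = -6590/9

At the optimal vertex, 11s + t = 169 and 4s + 5t = 131.
Solving simultaneously gives s = 14, t = 15.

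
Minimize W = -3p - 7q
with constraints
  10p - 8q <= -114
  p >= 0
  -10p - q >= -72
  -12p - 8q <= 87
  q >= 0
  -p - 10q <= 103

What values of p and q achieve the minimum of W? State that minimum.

p = 0, q = 72, minimum W = -504

Extreme points and W = -3p - 7q:
  (0, 57/4) → W = -399/4
  (77/15, 62/3) → W = -2401/15
  (0, 72) → W = -504

The optimum lies where p = 0 and -10p - q = -72.
Solving simultaneously gives p = 0, q = 72.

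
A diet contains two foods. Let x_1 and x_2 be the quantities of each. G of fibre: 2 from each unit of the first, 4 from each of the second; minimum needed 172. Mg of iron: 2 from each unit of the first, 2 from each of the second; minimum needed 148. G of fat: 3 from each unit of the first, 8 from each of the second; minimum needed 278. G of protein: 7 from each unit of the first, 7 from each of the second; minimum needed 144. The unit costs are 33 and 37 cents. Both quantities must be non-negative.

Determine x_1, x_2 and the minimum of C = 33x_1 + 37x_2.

Corner points and C = 33x_1 + 37x_2:
  (0, 74) → C = 2738
  (278/3, 0) → C = 3058
  (62, 12) → C = 2490
  (66, 10) → C = 2548
The feasible region is unbounded (it extends along (0, 1), (1, 0)), but C strictly increases along every unbounded feasible direction, so there is no improving ray and the minimum is attained at a vertex.

At the optimal vertex, 2x_1 + 4x_2 = 172 and 2x_1 + 2x_2 = 148.
Solving simultaneously gives x_1 = 62, x_2 = 12.

x_1 = 62, x_2 = 12, minimum C = 2490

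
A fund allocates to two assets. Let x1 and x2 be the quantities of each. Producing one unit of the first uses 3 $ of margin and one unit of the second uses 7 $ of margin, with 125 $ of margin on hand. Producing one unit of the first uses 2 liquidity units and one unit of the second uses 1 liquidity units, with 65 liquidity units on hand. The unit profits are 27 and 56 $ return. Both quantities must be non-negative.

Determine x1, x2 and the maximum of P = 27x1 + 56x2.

Vertices and P = 27x1 + 56x2:
  (0, 0) → P = 0
  (0, 125/7) → P = 1000
  (65/2, 0) → P = 1755/2
  (30, 5) → P = 1090

x1 = 30, x2 = 5, maximum P = 1090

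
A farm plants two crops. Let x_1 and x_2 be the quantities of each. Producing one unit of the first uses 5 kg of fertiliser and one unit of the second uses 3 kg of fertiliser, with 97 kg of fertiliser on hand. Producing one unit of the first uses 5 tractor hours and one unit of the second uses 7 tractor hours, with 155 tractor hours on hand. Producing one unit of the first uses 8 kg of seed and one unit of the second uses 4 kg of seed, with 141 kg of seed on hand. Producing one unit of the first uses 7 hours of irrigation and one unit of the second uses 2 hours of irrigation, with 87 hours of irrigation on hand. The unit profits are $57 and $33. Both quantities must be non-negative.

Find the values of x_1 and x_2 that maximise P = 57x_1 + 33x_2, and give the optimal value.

x_1 = 23/3, x_2 = 50/3, maximum P = 987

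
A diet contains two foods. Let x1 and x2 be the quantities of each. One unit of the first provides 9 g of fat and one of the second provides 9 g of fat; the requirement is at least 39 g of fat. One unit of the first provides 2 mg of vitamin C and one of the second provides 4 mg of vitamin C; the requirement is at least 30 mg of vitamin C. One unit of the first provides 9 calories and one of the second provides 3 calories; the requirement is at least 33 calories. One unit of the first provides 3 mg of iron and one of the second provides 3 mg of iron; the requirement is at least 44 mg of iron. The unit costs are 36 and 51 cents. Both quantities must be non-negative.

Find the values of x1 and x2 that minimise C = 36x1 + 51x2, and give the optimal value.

Feasible corners and C = 36x1 + 51x2:
  (0, 44/3) → C = 748
  (15, 0) → C = 540
  (43/3, 1/3) → C = 533
The feasible region is unbounded (it extends along (0, 1), (1, 0)), but C strictly increases along every unbounded feasible direction, so there is no improving ray and the minimum is attained at a vertex.

The optimum lies where 2x1 + 4x2 = 30 and 3x1 + 3x2 = 44.
Solving simultaneously gives x1 = 43/3, x2 = 1/3.

x1 = 43/3, x2 = 1/3, minimum C = 533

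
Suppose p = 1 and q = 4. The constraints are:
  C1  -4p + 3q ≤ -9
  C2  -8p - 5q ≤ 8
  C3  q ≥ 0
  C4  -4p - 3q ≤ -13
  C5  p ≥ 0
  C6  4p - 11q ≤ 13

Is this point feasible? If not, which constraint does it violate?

not feasible — violates C1

Constraint C1: -4p + 3q = 8, which is not ≤ -9. All other constraints are satisfied.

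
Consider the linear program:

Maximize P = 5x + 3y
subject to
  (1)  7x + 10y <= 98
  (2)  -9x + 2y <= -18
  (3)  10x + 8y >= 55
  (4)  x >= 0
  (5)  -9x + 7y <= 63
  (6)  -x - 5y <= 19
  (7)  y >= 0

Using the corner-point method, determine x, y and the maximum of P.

Feasible corners and P = 5x + 3y:
  (47/13, 189/26) → P = 1037/26
  (14, 0) → P = 70
  (127/46, 315/92) → P = 2215/92
  (11/2, 0) → P = 55/2

The optimum lies where 7x + 10y = 98 and y = 0.
Solving simultaneously gives x = 14, y = 0.

x = 14, y = 0, maximum P = 70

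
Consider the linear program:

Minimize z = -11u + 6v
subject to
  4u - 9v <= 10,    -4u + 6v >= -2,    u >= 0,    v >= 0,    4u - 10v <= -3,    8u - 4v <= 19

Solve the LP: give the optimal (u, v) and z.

Vertices and z = -11u + 6v:
  (19/8, 5/4) → z = -149/8
  (53/16, 15/8) → z = -403/16
  (0, 3/10) → z = 9/5
The feasible region is unbounded (it extends along (0, 1), (1, 2)), but z strictly increases along every unbounded feasible direction, so there is no improving ray and the minimum is attained at a vertex.

At the optimal vertex, -4u + 6v = -2 and 8u - 4v = 19.
Solving simultaneously gives u = 53/16, v = 15/8.

u = 53/16, v = 15/8, minimum z = -403/16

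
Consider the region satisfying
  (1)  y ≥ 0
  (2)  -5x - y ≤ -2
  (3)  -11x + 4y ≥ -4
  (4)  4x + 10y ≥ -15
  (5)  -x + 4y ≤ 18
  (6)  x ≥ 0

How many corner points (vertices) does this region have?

Of the 15 pairwise boundary intersections, those satisfying every inequality are:
  (12/31, 2/31)
  (0, 2)
  (11/5, 101/20)
  (0, 9/2)

4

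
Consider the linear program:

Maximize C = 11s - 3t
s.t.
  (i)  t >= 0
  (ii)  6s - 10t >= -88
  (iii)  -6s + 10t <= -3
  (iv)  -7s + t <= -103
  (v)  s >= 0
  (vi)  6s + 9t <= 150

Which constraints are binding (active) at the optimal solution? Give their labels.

Corner points and C = 11s - 3t:
  (103/7, 0) → C = 1133/7
  (25, 0) → C = 275
  (359/23, 144/23) → C = 3517/23

The maximum is at (25, 0). Substituting into each constraint, equality holds for (i) and (vi); the remaining constraints have slack.

(i) and (vi)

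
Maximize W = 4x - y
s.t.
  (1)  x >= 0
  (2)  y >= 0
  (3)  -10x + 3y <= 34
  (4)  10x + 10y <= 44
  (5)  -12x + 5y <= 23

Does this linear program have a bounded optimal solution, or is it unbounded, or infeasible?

Feasible corners and W = 4x - y:
  (0, 0) → W = 0
  (0, 22/5) → W = -22/5
  (22/5, 0) → W = 88/5
The feasible region has finitely many vertices and no improving ray; the maximum is 88/5 at (22/5, 0).

bounded optimum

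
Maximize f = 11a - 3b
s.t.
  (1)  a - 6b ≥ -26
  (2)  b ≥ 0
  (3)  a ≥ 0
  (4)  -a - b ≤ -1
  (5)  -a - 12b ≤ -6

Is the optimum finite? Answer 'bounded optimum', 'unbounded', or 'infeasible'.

unbounded

From the feasible point (0, 13/3), moving in the direction (6, 1) keeps every constraint satisfied while f increases without bound.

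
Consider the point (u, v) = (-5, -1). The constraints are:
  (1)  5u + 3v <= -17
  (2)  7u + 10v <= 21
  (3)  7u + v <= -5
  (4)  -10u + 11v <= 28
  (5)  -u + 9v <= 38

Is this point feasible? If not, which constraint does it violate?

Constraint (4): -10u + 11v = 39, which is not ≤ 28. All other constraints are satisfied.

not feasible — violates (4)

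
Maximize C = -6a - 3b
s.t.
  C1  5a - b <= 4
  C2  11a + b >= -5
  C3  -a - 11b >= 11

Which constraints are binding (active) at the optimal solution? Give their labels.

Feasible corners and C = -6a - 3b:
  (-1/16, -69/16) → C = 213/16
  (33/56, -59/56) → C = -3/8
  (-11/30, -29/30) → C = 51/10

The maximum is at (-1/16, -69/16). Substituting into each constraint, equality holds for C1 and C2; the remaining constraints have slack.

C1 and C2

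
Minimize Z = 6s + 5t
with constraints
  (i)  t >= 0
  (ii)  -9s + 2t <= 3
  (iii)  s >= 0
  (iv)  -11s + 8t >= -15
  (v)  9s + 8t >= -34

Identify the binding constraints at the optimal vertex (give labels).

(i) and (iii)

Corner points and Z = 6s + 5t:
  (0, 0) → Z = 0
  (15/11, 0) → Z = 90/11
  (0, 3/2) → Z = 15/2
The feasible region is unbounded (it extends along (2, 9), (8, 11)), but Z strictly increases along every unbounded feasible direction, so there is no improving ray and the minimum is attained at a vertex.

The minimum is at (0, 0). Substituting into each constraint, equality holds for (i) and (iii); the remaining constraints have slack.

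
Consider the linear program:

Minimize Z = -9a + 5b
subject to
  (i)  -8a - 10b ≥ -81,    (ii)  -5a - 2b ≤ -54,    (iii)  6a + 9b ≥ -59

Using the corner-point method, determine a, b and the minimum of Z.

The binding constraints are -8a - 10b = -81 and 6a + 9b = -59.
Solving simultaneously gives a = 1319/12, b = -479/6.

a = 1319/12, b = -479/6, minimum Z = -16661/12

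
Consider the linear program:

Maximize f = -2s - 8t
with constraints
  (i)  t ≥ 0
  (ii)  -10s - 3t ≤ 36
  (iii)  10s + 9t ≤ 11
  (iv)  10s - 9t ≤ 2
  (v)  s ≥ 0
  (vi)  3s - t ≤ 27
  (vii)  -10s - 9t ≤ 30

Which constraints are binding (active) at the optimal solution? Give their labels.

Feasible corners and f = -2s - 8t:
  (1/5, 0) → f = -2/5
  (0, 0) → f = 0
  (13/20, 1/2) → f = -53/10
  (0, 11/9) → f = -88/9

The maximum is at (0, 0). Substituting into each constraint, equality holds for (i) and (v); the remaining constraints have slack.

(i) and (v)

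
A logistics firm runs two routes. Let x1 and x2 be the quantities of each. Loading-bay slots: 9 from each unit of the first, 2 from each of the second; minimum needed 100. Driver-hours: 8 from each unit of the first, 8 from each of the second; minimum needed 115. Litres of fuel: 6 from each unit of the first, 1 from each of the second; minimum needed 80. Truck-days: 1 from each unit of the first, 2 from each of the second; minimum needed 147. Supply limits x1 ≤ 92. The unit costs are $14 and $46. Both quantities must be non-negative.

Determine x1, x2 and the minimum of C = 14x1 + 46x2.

The feasible region is unbounded (it extends along (0, 1)), but C strictly increases along every unbounded feasible direction, so there is no improving ray and the minimum is attained at a vertex.

x1 = 92, x2 = 55/2, minimum C = 2553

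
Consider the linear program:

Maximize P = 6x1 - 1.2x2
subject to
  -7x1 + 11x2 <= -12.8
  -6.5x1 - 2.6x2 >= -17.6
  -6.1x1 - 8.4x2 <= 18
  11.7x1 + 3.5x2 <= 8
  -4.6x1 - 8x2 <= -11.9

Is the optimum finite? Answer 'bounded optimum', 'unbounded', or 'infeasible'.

The boundaries -7x1 + 11x2 = -12.8 and -6.5x1 - 2.6x2 = -17.6 meet at (11344/4485, 400/897), but that point violates 11.7x1 + 3.5x2 ≤ 8. Every candidate vertex is excluded by some other constraint, so the feasible region is empty.

infeasible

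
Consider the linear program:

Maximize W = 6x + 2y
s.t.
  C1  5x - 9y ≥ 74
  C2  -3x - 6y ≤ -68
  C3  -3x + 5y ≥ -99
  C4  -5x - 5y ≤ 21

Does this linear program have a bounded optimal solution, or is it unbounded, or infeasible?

bounded optimum

Vertices and W = 6x + 2y:
  (352/19, 118/57) → W = 6572/57
  (521/2, 273/2) → W = 1836
  (934/33, -31/11) → W = 1806/11
The feasible region has finitely many vertices and no improving ray; the maximum is 1836 at (521/2, 273/2).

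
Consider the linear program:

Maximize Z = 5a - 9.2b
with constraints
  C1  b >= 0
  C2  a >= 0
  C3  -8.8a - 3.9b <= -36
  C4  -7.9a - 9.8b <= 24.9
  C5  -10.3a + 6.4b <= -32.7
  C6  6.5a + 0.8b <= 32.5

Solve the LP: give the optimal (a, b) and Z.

a = 5, b = 0, maximum Z = 25

Vertices and Z = 5a - 9.2b:
  (45/11, 0) → Z = 225/11
  (5, 0) → Z = 25
  (35793/9649, 8304/9649) → Z = 512841/48245
  (2927/623, 3055/1246) → Z = 582/623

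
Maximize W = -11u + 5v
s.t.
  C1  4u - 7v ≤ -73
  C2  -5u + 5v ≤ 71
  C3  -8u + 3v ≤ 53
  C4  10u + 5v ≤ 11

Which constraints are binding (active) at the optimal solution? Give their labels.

Extreme points and W = -11u + 5v:
  (-38/11, 93/11) → W = 883/11
  (-16/5, 43/5) → W = 391/5
  (-116/35, 309/35) → W = 403/5

The maximum is at (-116/35, 309/35). Substituting into each constraint, equality holds for C3 and C4; the remaining constraints have slack.

C3 and C4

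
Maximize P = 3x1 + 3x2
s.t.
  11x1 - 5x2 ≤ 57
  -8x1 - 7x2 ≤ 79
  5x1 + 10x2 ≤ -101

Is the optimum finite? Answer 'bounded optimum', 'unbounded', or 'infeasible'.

Feasible corners and P = 3x1 + 3x2:
  (4/117, -1325/117) → P = -1321/39
  (13/27, -1396/135) → P = -1331/45
  (-83/45, -413/45) → P = -496/15
The feasible region has finitely many vertices and no improving ray; the maximum is -1331/45 at (13/27, -1396/135).

bounded optimum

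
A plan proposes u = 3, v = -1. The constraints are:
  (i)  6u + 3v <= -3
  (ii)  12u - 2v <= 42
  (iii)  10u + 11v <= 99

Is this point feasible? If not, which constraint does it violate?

not feasible — violates (i)

Constraint (i): 6u + 3v = 15, which is not ≤ -3. All other constraints are satisfied.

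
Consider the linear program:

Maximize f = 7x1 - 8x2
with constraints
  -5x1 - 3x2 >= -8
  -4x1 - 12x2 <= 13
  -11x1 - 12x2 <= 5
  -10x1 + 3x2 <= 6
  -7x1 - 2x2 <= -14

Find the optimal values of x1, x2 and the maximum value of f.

Extreme points and f = 7x1 - 8x2:
  (45/16, -97/48) → f = 1721/48
  (26/11, -14/11) → f = 294/11
  (97/38, -147/76) → f = 1267/38

x1 = 45/16, x2 = -97/48, maximum f = 1721/48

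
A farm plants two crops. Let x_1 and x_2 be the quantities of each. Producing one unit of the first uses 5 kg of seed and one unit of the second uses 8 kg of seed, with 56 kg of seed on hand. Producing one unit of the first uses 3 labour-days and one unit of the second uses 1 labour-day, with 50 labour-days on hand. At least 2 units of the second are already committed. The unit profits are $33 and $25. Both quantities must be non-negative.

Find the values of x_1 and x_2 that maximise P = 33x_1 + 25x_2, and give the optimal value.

Extreme points and P = 33x_1 + 25x_2:
  (0, 7) → P = 175
  (0, 2) → P = 50
  (8, 2) → P = 314

x_1 = 8, x_2 = 2, maximum P = 314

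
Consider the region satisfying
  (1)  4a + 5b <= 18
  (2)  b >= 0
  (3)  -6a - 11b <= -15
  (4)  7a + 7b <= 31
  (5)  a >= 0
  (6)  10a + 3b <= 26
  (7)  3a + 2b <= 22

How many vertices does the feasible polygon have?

The feasible vertices (each the meet of two boundaries and inside every other half-plane) are:
  (0, 18/5)
  (2, 2)
  (5/2, 0)
  (13/5, 0)
  (0, 15/11)

5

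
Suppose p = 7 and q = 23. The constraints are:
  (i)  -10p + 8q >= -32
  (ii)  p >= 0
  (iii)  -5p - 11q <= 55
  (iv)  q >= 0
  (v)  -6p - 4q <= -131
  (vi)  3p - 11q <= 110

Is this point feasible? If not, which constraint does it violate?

feasible

(i): 114 ≥ -32 ✓
(ii): 7 ≥ 0 ✓
(iii): -288 ≤ 55 ✓
(iv): 23 ≥ 0 ✓
(v): -134 ≤ -131 ✓
(vi): -232 ≤ 110 ✓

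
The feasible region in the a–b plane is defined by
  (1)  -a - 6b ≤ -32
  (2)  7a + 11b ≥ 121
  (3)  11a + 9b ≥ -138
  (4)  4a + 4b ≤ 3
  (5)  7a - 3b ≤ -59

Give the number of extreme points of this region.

3

Of the 10 pairwise boundary intersections, those satisfying every inequality are:
  (-2607/58, 2297/58)
  (-451/16, 463/16)
  (-579/8, 585/8)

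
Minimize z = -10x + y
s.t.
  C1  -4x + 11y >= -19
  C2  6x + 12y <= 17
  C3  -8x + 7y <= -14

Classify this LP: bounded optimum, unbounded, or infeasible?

Feasible corners and z = -10x + y:
  (415/114, -23/57) → z = -2098/57
  (7/20, -8/5) → z = -51/10
  (287/138, 26/69) → z = -1409/69
The feasible region has finitely many vertices and no improving ray; the minimum is -2098/57 at (415/114, -23/57).

bounded optimum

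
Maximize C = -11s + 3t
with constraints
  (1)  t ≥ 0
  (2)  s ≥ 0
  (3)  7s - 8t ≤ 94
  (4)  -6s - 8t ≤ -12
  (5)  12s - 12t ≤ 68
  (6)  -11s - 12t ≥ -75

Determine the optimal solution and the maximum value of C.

s = 0, t = 25/4, maximum C = 75/4

Extreme points and C = -11s + 3t:
  (2, 0) → C = -22
  (17/3, 0) → C = -187/3
  (0, 3/2) → C = 9/2
  (0, 25/4) → C = 75/4
  (143/23, 38/69) → C = -1535/23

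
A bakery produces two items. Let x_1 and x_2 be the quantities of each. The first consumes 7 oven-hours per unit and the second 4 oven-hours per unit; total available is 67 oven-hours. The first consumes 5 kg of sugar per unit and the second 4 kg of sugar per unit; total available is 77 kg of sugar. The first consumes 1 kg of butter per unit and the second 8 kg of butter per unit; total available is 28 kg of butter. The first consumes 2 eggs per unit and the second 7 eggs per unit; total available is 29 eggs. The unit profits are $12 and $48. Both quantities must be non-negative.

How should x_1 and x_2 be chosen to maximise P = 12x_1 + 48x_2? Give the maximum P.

x_1 = 4, x_2 = 3, maximum P = 192

Vertices and P = 12x_1 + 48x_2:
  (0, 0) → P = 0
  (0, 7/2) → P = 168
  (67/7, 0) → P = 804/7
  (353/41, 69/41) → P = 7548/41
  (4, 3) → P = 192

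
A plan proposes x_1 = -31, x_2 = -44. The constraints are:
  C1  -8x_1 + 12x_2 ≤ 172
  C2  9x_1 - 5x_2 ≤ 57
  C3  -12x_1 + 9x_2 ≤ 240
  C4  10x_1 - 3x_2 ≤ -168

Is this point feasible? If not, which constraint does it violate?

feasible

C1: -280 ≤ 172 ✓
C2: -59 ≤ 57 ✓
C3: -24 ≤ 240 ✓
C4: -178 ≤ -168 ✓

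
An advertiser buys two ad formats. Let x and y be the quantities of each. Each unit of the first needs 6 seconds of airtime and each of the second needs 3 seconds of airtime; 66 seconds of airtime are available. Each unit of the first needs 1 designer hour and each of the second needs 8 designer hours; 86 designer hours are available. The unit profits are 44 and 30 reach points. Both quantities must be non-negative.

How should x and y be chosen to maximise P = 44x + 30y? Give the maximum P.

Vertices and P = 44x + 30y:
  (0, 0) → P = 0
  (0, 43/4) → P = 645/2
  (11, 0) → P = 484
  (6, 10) → P = 564

The optimum lies where 6x + 3y = 66 and x + 8y = 86.
Solving simultaneously gives x = 6, y = 10.

x = 6, y = 10, maximum P = 564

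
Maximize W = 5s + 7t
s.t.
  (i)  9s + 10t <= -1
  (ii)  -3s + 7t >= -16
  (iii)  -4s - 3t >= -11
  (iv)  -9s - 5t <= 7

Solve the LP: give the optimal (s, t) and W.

s = -13/9, t = 6/5, maximum W = 53/45

Corner points and W = 5s + 7t:
  (51/31, -49/31) → W = -88/31
  (-13/9, 6/5) → W = 53/45
  (31/78, -55/26) → W = -500/39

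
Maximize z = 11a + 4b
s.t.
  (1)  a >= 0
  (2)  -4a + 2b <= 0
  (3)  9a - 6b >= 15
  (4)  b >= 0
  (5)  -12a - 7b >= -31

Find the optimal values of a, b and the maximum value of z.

a = 31/12, b = 0, maximum z = 341/12

At the optimal vertex, b = 0 and -12a - 7b = -31.
Solving simultaneously gives a = 31/12, b = 0.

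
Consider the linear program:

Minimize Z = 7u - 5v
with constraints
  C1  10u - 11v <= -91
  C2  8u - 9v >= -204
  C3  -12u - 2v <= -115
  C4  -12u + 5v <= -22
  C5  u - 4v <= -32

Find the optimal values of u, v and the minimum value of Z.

Feasible corners and Z = 7u - 5v:
  (1425/2, 656) → Z = 3415/2
  (17/2, 16) → Z = -41/2
  (609/34, 656/17) → Z = -2297/34

The optimum lies where 8u - 9v = -204 and -12u + 5v = -22.
Solving simultaneously gives u = 609/34, v = 656/17.

u = 609/34, v = 656/17, minimum Z = -2297/34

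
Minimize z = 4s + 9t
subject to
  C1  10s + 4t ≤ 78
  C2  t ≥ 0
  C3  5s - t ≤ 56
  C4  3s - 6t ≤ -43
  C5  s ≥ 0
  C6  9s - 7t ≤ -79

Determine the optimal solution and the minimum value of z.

Corner points and z = 4s + 9t:
  (0, 39/2) → z = 351/2
  (115/53, 746/53) → z = 7174/53
  (0, 79/7) → z = 711/7

At the optimal vertex, s = 0 and 9s - 7t = -79.
Solving simultaneously gives s = 0, t = 79/7.

s = 0, t = 79/7, minimum z = 711/7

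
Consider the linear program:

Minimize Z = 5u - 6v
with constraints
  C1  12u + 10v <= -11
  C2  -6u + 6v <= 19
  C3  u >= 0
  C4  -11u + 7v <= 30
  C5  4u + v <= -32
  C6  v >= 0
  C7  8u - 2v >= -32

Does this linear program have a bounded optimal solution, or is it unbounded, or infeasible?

The boundaries u = 0 and 4u + v = -32 meet at (0, -32), but that point violates v ≥ 0. Every candidate vertex is excluded by some other constraint, so the feasible region is empty.

infeasible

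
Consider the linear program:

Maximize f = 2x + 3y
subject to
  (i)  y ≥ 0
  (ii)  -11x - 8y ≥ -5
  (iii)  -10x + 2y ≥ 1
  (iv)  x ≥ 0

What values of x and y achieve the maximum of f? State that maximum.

x = 0, y = 5/8, maximum f = 15/8

Feasible corners and f = 2x + 3y:
  (1/51, 61/102) → f = 11/6
  (0, 5/8) → f = 15/8
  (0, 1/2) → f = 3/2

The binding constraints are -11x - 8y = -5 and x = 0.
Solving simultaneously gives x = 0, y = 5/8.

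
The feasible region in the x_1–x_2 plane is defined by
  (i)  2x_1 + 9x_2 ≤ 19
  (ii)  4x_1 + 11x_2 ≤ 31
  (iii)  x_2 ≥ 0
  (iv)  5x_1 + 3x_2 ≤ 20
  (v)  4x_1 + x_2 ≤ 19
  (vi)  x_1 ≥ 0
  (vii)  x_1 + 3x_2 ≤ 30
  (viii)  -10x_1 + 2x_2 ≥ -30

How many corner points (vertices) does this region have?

5

The feasible vertices (each the meet of two boundaries and inside every other half-plane) are:
  (41/13, 55/39)
  (0, 19/9)
  (0, 0)
  (3, 0)
  (13/4, 5/4)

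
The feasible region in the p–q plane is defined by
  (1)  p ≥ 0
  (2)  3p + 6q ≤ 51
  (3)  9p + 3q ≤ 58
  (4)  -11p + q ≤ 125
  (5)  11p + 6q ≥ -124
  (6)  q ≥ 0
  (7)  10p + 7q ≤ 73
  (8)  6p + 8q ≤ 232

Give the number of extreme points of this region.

The feasible vertices (each the meet of two boundaries and inside every other half-plane) are:
  (0, 17/2)
  (0, 0)
  (27/13, 97/13)
  (58/9, 0)
  (17/3, 7/3)

5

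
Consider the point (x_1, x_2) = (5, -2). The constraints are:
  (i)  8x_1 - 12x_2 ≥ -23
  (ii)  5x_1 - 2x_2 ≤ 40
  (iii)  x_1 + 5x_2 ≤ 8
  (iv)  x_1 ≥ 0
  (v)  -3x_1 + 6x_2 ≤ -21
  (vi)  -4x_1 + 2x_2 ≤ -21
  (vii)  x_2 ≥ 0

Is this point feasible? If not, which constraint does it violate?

not feasible — violates (vii)

Constraint (vii): x_2 = -2, which is not ≥ 0. All other constraints are satisfied.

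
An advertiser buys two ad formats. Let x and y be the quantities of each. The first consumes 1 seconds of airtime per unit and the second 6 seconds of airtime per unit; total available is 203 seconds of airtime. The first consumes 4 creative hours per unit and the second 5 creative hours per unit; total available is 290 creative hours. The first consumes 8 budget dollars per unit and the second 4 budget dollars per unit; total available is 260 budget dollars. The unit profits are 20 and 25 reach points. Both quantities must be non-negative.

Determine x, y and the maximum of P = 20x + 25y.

Feasible corners and P = 20x + 25y:
  (0, 0) → P = 0
  (0, 203/6) → P = 5075/6
  (65/2, 0) → P = 650
  (17, 31) → P = 1115

x = 17, y = 31, maximum P = 1115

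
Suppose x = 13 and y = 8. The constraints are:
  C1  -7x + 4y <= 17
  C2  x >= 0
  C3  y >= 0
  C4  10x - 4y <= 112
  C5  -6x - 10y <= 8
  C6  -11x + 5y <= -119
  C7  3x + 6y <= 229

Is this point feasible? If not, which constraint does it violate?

not feasible — violates C6

Constraint C6: -11x + 5y = -103, which is not ≤ -119. All other constraints are satisfied.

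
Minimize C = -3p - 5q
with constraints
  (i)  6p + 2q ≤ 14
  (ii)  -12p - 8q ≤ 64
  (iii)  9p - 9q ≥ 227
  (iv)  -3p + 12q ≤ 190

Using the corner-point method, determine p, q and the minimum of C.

Vertices and C = -3p - 5q:
  (10, -23) → C = 85
  (145/18, -103/6) → C = 185/3
  (62/9, -55/3) → C = 71

p = 145/18, q = -103/6, minimum C = 185/3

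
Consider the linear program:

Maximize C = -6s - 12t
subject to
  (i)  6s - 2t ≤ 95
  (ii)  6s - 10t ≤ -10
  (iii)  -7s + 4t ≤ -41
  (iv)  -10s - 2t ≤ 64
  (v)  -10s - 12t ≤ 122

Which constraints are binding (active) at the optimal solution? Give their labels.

(ii) and (iii)

Feasible corners and C = -6s - 12t:
  (485/24, 105/8) → C = -1115/4
  (149/5, 419/10) → C = -3408/5
  (225/23, 158/23) → C = -3246/23

The maximum is at (225/23, 158/23). Substituting into each constraint, equality holds for (ii) and (iii); the remaining constraints have slack.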